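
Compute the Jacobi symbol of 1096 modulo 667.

-1

Reduce the numerator: 1096 ≡ 429 (mod 667), so (1096/667) = (429/667).
429 ≡ 1 (mod 4), so quadratic reciprocity gives (429/667) = (667/429). Reduce: 667 ≡ 238 (mod 429). Now have (238/429).
Factor out 2: 238 = 2·119. Since 429 ≡ 5 (mod 8), (2/429) = -1. Now have -(119/429).
429 ≡ 1 (mod 4), so quadratic reciprocity gives (119/429) = (429/119). Reduce: 429 ≡ 72 (mod 119). Now have -(72/119).
Factor out 2: 72 = 2^3·9. Since 119 ≡ 7 (mod 8), (2/119) = +1, and (2/119)^3 = +1. Now have -(9/119).
9 ≡ 1 (mod 4), so quadratic reciprocity gives (9/119) = (119/9). Reduce: 119 ≡ 2 (mod 9). Now have -(2/9).
Factor out 2: 2 = 2. Since 9 ≡ 1 (mod 8), (2/9) = +1. Now have -(1/9).
(1/9) = 1. Collecting the sign factors: -1.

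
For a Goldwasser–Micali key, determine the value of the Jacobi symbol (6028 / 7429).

-1

Factor out 2: 6028 = 2^2·1507. Since 7429 ≡ 5 (mod 8), (2 / 7429) = -1, and (2 / 7429)^2 = +1. Now have (1507 / 7429).
7429 ≡ 1 (mod 4), so quadratic reciprocity gives (1507 / 7429) = (7429 / 1507). Reduce: 7429 ≡ 1401 (mod 1507). Now have (1401 / 1507).
1401 ≡ 1 (mod 4), so quadratic reciprocity gives (1401 / 1507) = (1507 / 1401). Reduce: 1507 ≡ 106 (mod 1401). Now have (106 / 1401).
Factor out 2: 106 = 2·53. Since 1401 ≡ 1 (mod 8), (2 / 1401) = +1. Now have (53 / 1401).
53 ≡ 1 (mod 4), so quadratic reciprocity gives (53 / 1401) = (1401 / 53). Reduce: 1401 ≡ 23 (mod 53). Now have (23 / 53).
53 ≡ 1 (mod 4), so quadratic reciprocity gives (23 / 53) = (53 / 23). Reduce: 53 ≡ 7 (mod 23). Now have (7 / 23).
Both 7 ≡ 3 and 23 ≡ 3 (mod 4), so reciprocity gives (7 / 23) = -(23 / 7). Reduce: 23 ≡ 2 (mod 7). Now have -(2 / 7).
Factor out 2: 2 = 2. Since 7 ≡ 7 (mod 8), (2 / 7) = +1. Now have -(1 / 7).
(1 / 7) = 1. Collecting the sign factors: -1.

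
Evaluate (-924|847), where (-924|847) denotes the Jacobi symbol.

0

Reduce the numerator: -924 ≡ 770 (mod 847), so (-924|847) = (770|847).
Factor out 2: 770 = 2·385. Since 847 ≡ 7 (mod 8), (2|847) = +1. Now have (385|847).
385 ≡ 1 (mod 4), so quadratic reciprocity gives (385|847) = (847|385). Reduce: 847 ≡ 77 (mod 385). Now have (77|385).
77 ≡ 1 (mod 4), so quadratic reciprocity gives (77|385) = (385|77). Reduce: 385 ≡ 0 (mod 77). Now have (0|77).
The numerator is now 0 with denominator 77 > 1: the symbol is 0.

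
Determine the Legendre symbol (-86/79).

Reduce the numerator: -86 ≡ 72 (mod 79), so (-86/79) = (72/79).
Factor out 2: 72 = 2^3·9. Since 79 ≡ 7 (mod 8), (2/79) = +1, and (2/79)^3 = +1. Now have (9/79).
9 ≡ 1 (mod 4), so quadratic reciprocity gives (9/79) = (79/9). Reduce: 79 ≡ 7 (mod 9). Now have (7/9).
9 ≡ 1 (mod 4), so quadratic reciprocity gives (7/9) = (9/7). Reduce: 9 ≡ 2 (mod 7). Now have (2/7).
Factor out 2: 2 = 2. Since 7 ≡ 7 (mod 8), (2/7) = +1. Now have (1/7).
(1/7) = 1. Collecting the sign factors: 1.

1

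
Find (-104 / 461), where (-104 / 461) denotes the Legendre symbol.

(-104 / 461)
  = (357 / 461)    [-104 ≡ 357 mod 461]
  = (461 / 357)    [QR: 357 ≡ 1 mod 4, sign kept]
  = (104 / 357)    [461 ≡ 104 mod 357]
  = -(13 / 357)    [357 ≡ 5 mod 8 ⇒ (2 / 357)^3 = -1]
  = -(357 / 13)    [QR: 13 ≡ 1 mod 4, sign kept]
  = -(6 / 13)    [357 ≡ 6 mod 13]
  = (3 / 13)    [13 ≡ 5 mod 8 ⇒ (2 / 13) = -1]
  = (13 / 3)    [QR: 13 ≡ 1 mod 4, sign kept]
  = (1 / 3)    [13 ≡ 1 mod 3]
  = 1    [(1 / 3) = 1]

1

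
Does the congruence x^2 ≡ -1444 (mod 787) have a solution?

(-1444/787)
  = (130/787)    [-1444 ≡ 130 mod 787]
  = -(65/787)    [787 ≡ 3 mod 8 ⇒ (2/787) = -1]
  = -(787/65)    [QR: 65 ≡ 1 mod 4, sign kept]
  = -(7/65)    [787 ≡ 7 mod 65]
  = -(65/7)    [QR: 65 ≡ 1 mod 4, sign kept]
  = -(2/7)    [65 ≡ 2 mod 7]
  = -(1/7)    [7 ≡ 7 mod 8 ⇒ (2/7) = +1]
  = -1    [(1/7) = 1]
The Legendre symbol is -1, so x^2 ≡ -1444 (mod 787) has no solution.

no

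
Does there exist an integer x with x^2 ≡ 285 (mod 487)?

yes

285 ≡ 1 (mod 4), so quadratic reciprocity gives (285|487) = (487|285). Reduce: 487 ≡ 202 (mod 285). Now have (202|285).
Factor out 2: 202 = 2·101. Since 285 ≡ 5 (mod 8), (2|285) = -1. Now have -(101|285).
101 ≡ 1 (mod 4), so quadratic reciprocity gives (101|285) = (285|101). Reduce: 285 ≡ 83 (mod 101). Now have -(83|101).
101 ≡ 1 (mod 4), so quadratic reciprocity gives (83|101) = (101|83). Reduce: 101 ≡ 18 (mod 83). Now have -(18|83).
Factor out 2: 18 = 2·9. Since 83 ≡ 3 (mod 8), (2|83) = -1. Now have (9|83).
9 ≡ 1 (mod 4), so quadratic reciprocity gives (9|83) = (83|9). Reduce: 83 ≡ 2 (mod 9). Now have (2|9).
Factor out 2: 2 = 2. Since 9 ≡ 1 (mod 8), (2|9) = +1. Now have (1|9).
(1|9) = 1. Collecting the sign factors: 1.
(285|487) = 1, and 487 is prime, so 285 is a quadratic residue mod 487.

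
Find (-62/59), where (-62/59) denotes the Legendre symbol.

Pull out -1: (-62/59) = (-1/59)·(62/59). Since 59 ≡ 3 (mod 4), (-1/59) = -1. Now have -(62/59).
Reduce the numerator: 62 ≡ 3 (mod 59), so (62/59) = (3/59).
Both 3 ≡ 3 and 59 ≡ 3 (mod 4), so reciprocity gives (3/59) = -(59/3). Reduce: 59 ≡ 2 (mod 3). Now have (2/3).
Factor out 2: 2 = 2. Since 3 ≡ 3 (mod 8), (2/3) = -1. Now have -(1/3).
(1/3) = 1. Collecting the sign factors: -1.

-1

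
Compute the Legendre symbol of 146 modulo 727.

Factor out 2: 146 = 2·73. Since 727 ≡ 7 (mod 8), (2|727) = +1. Now have (73|727).
73 ≡ 1 (mod 4), so quadratic reciprocity gives (73|727) = (727|73). Reduce: 727 ≡ 70 (mod 73). Now have (70|73).
Factor out 2: 70 = 2·35. Since 73 ≡ 1 (mod 8), (2|73) = +1. Now have (35|73).
73 ≡ 1 (mod 4), so quadratic reciprocity gives (35|73) = (73|35). Reduce: 73 ≡ 3 (mod 35). Now have (3|35).
Both 3 ≡ 3 and 35 ≡ 3 (mod 4), so reciprocity gives (3|35) = -(35|3). Reduce: 35 ≡ 2 (mod 3). Now have -(2|3).
Factor out 2: 2 = 2. Since 3 ≡ 3 (mod 8), (2|3) = -1. Now have (1|3).
(1|3) = 1. Collecting the sign factors: 1.

1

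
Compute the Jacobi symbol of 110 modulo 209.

0

Factor out 2: 110 = 2·55. Since 209 ≡ 1 (mod 8), (2|209) = +1. Now have (55|209).
209 ≡ 1 (mod 4), so quadratic reciprocity gives (55|209) = (209|55). Reduce: 209 ≡ 44 (mod 55). Now have (44|55).
Factor out 2: 44 = 2^2·11. Since 55 ≡ 7 (mod 8), (2|55) = +1, and (2|55)^2 = +1. Now have (11|55).
Both 11 ≡ 3 and 55 ≡ 3 (mod 4), so reciprocity gives (11|55) = -(55|11). Reduce: 55 ≡ 0 (mod 11). Now have -(0|11).
The numerator is now 0 with denominator 11 > 1: the symbol is 0.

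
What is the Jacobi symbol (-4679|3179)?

-1

(-4679|3179)
  = (1679|3179)    [-4679 ≡ 1679 mod 3179]
  = -(3179|1679)    [QR: both ≡ 3 mod 4, sign flips]
  = -(1500|1679)    [3179 ≡ 1500 mod 1679]
  = -(375|1679)    [1679 ≡ 7 mod 8 ⇒ (2|1679)^2 = +1]
  = (1679|375)    [QR: both ≡ 3 mod 4, sign flips]
  = (179|375)    [1679 ≡ 179 mod 375]
  = -(375|179)    [QR: both ≡ 3 mod 4, sign flips]
  = -(17|179)    [375 ≡ 17 mod 179]
  = -(179|17)    [QR: 17 ≡ 1 mod 4, sign kept]
  = -(9|17)    [179 ≡ 9 mod 17]
  = -(17|9)    [QR: 9 ≡ 1 mod 4, sign kept]
  = -(8|9)    [17 ≡ 8 mod 9]
  = -(1|9)    [9 ≡ 1 mod 8 ⇒ (2|9)^3 = +1]
  = -1    [(1|9) = 1]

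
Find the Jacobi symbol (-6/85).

(-6/85)
  = (79/85)    [-6 ≡ 79 mod 85]
  = (85/79)    [QR: 85 ≡ 1 mod 4, sign kept]
  = (6/79)    [85 ≡ 6 mod 79]
  = (3/79)    [79 ≡ 7 mod 8 ⇒ (2/79) = +1]
  = -(79/3)    [QR: both ≡ 3 mod 4, sign flips]
  = -(1/3)    [79 ≡ 1 mod 3]
  = -1    [(1/3) = 1]

-1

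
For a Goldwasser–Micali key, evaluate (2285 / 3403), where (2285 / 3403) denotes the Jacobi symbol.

2285 ≡ 1 (mod 4), so quadratic reciprocity gives (2285 / 3403) = (3403 / 2285). Reduce: 3403 ≡ 1118 (mod 2285). Now have (1118 / 2285).
Factor out 2: 1118 = 2·559. Since 2285 ≡ 5 (mod 8), (2 / 2285) = -1. Now have -(559 / 2285).
2285 ≡ 1 (mod 4), so quadratic reciprocity gives (559 / 2285) = (2285 / 559). Reduce: 2285 ≡ 49 (mod 559). Now have -(49 / 559).
49 ≡ 1 (mod 4), so quadratic reciprocity gives (49 / 559) = (559 / 49). Reduce: 559 ≡ 20 (mod 49). Now have -(20 / 49).
Factor out 2: 20 = 2^2·5. Since 49 ≡ 1 (mod 8), (2 / 49) = +1, and (2 / 49)^2 = +1. Now have -(5 / 49).
5 ≡ 1 (mod 4), so quadratic reciprocity gives (5 / 49) = (49 / 5). Reduce: 49 ≡ 4 (mod 5). Now have -(4 / 5).
Factor out 2: 4 = 2^2. Since 5 ≡ 5 (mod 8), (2 / 5) = -1, and (2 / 5)^2 = +1. Now have -(1 / 5).
(1 / 5) = 1. Collecting the sign factors: -1.

-1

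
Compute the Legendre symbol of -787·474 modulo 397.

By multiplicativity, (-787·474/397) = (-787/397)·(474/397).
First factor (-787/397):
(-787/397)
  = (7/397)    [-787 ≡ 7 mod 397]
  = (397/7)    [QR: 397 ≡ 1 mod 4, sign kept]
  = (5/7)    [397 ≡ 5 mod 7]
  = (7/5)    [QR: 5 ≡ 1 mod 4, sign kept]
  = (2/5)    [7 ≡ 2 mod 5]
  = -(1/5)    [5 ≡ 5 mod 8 ⇒ (2/5) = -1]
  = -1    [(1/5) = 1]
Second factor (474/397):
(474/397)
  = (77/397)    [474 ≡ 77 mod 397]
  = (397/77)    [QR: 77 ≡ 1 mod 4, sign kept]
  = (12/77)    [397 ≡ 12 mod 77]
  = (3/77)    [77 ≡ 5 mod 8 ⇒ (2/77)^2 = +1]
  = (77/3)    [QR: 77 ≡ 1 mod 4, sign kept]
  = (2/3)    [77 ≡ 2 mod 3]
  = -(1/3)    [3 ≡ 3 mod 8 ⇒ (2/3) = -1]
  = -1    [(1/3) = 1]
Product: (-1)·(-1) = 1.

1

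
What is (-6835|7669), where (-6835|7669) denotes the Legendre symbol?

-1

(-6835|7669)
  = (6835|7669)    [7669 ≡ 1 mod 4 ⇒ (-1|7669) = +1]
  = (7669|6835)    [QR: 7669 ≡ 1 mod 4, sign kept]
  = (834|6835)    [7669 ≡ 834 mod 6835]
  = -(417|6835)    [6835 ≡ 3 mod 8 ⇒ (2|6835) = -1]
  = -(6835|417)    [QR: 417 ≡ 1 mod 4, sign kept]
  = -(163|417)    [6835 ≡ 163 mod 417]
  = -(417|163)    [QR: 417 ≡ 1 mod 4, sign kept]
  = -(91|163)    [417 ≡ 91 mod 163]
  = (163|91)    [QR: both ≡ 3 mod 4, sign flips]
  = (72|91)    [163 ≡ 72 mod 91]
  = -(9|91)    [91 ≡ 3 mod 8 ⇒ (2|91)^3 = -1]
  = -(91|9)    [QR: 9 ≡ 1 mod 4, sign kept]
  = -(1|9)    [91 ≡ 1 mod 9]
  = -1    [(1|9) = 1]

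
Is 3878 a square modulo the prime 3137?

(3878/3137)
  = (741/3137)    [3878 ≡ 741 mod 3137]
  = (3137/741)    [QR: 741 ≡ 1 mod 4, sign kept]
  = (173/741)    [3137 ≡ 173 mod 741]
  = (741/173)    [QR: 173 ≡ 1 mod 4, sign kept]
  = (49/173)    [741 ≡ 49 mod 173]
  = (173/49)    [QR: 49 ≡ 1 mod 4, sign kept]
  = (26/49)    [173 ≡ 26 mod 49]
  = (13/49)    [49 ≡ 1 mod 8 ⇒ (2/49) = +1]
  = (49/13)    [QR: 13 ≡ 1 mod 4, sign kept]
  = (10/13)    [49 ≡ 10 mod 13]
  = -(5/13)    [13 ≡ 5 mod 8 ⇒ (2/13) = -1]
  = -(13/5)    [QR: 5 ≡ 1 mod 4, sign kept]
  = -(3/5)    [13 ≡ 3 mod 5]
  = -(5/3)    [QR: 5 ≡ 1 mod 4, sign kept]
  = -(2/3)    [5 ≡ 2 mod 3]
  = (1/3)    [3 ≡ 3 mod 8 ⇒ (2/3) = -1]
  = 1    [(1/3) = 1]
(3878/3137) = 1, and 3137 is prime, so 3878 is a quadratic residue mod 3137.

yes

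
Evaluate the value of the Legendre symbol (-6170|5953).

Pull out -1: (-6170|5953) = (-1|5953)·(6170|5953). Since 5953 ≡ 1 (mod 4), (-1|5953) = +1. Now have (6170|5953).
Reduce the numerator: 6170 ≡ 217 (mod 5953), so (6170|5953) = (217|5953).
217 ≡ 1 (mod 4), so quadratic reciprocity gives (217|5953) = (5953|217). Reduce: 5953 ≡ 94 (mod 217). Now have (94|217).
Factor out 2: 94 = 2·47. Since 217 ≡ 1 (mod 8), (2|217) = +1. Now have (47|217).
217 ≡ 1 (mod 4), so quadratic reciprocity gives (47|217) = (217|47). Reduce: 217 ≡ 29 (mod 47). Now have (29|47).
29 ≡ 1 (mod 4), so quadratic reciprocity gives (29|47) = (47|29). Reduce: 47 ≡ 18 (mod 29). Now have (18|29).
Factor out 2: 18 = 2·9. Since 29 ≡ 5 (mod 8), (2|29) = -1. Now have -(9|29).
9 ≡ 1 (mod 4), so quadratic reciprocity gives (9|29) = (29|9). Reduce: 29 ≡ 2 (mod 9). Now have -(2|9).
Factor out 2: 2 = 2. Since 9 ≡ 1 (mod 8), (2|9) = +1. Now have -(1|9).
(1|9) = 1. Collecting the sign factors: -1.

-1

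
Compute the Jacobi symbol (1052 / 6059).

Factor out 2: 1052 = 2^2·263. Since 6059 ≡ 3 (mod 8), (2 / 6059) = -1, and (2 / 6059)^2 = +1. Now have (263 / 6059).
Both 263 ≡ 3 and 6059 ≡ 3 (mod 4), so reciprocity gives (263 / 6059) = -(6059 / 263). Reduce: 6059 ≡ 10 (mod 263). Now have -(10 / 263).
Factor out 2: 10 = 2·5. Since 263 ≡ 7 (mod 8), (2 / 263) = +1. Now have -(5 / 263).
5 ≡ 1 (mod 4), so quadratic reciprocity gives (5 / 263) = (263 / 5). Reduce: 263 ≡ 3 (mod 5). Now have -(3 / 5).
5 ≡ 1 (mod 4), so quadratic reciprocity gives (3 / 5) = (5 / 3). Reduce: 5 ≡ 2 (mod 3). Now have -(2 / 3).
Factor out 2: 2 = 2. Since 3 ≡ 3 (mod 8), (2 / 3) = -1. Now have (1 / 3).
(1 / 3) = 1. Collecting the sign factors: 1.

1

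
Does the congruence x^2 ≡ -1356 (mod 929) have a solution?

no

(-1356|929)
  = (502|929)    [-1356 ≡ 502 mod 929]
  = (251|929)    [929 ≡ 1 mod 8 ⇒ (2|929) = +1]
  = (929|251)    [QR: 929 ≡ 1 mod 4, sign kept]
  = (176|251)    [929 ≡ 176 mod 251]
  = (11|251)    [251 ≡ 3 mod 8 ⇒ (2|251)^4 = +1]
  = -(251|11)    [QR: both ≡ 3 mod 4, sign flips]
  = -(9|11)    [251 ≡ 9 mod 11]
  = -(11|9)    [QR: 9 ≡ 1 mod 4, sign kept]
  = -(2|9)    [11 ≡ 2 mod 9]
  = -(1|9)    [9 ≡ 1 mod 8 ⇒ (2|9) = +1]
  = -1    [(1|9) = 1]
The Legendre symbol is -1, so x^2 ≡ -1356 (mod 929) has no solution.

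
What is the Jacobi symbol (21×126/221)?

By multiplicativity, (21·126/221) = (21/221)·(126/221).
First factor (21/221):
21 ≡ 1 (mod 4), so quadratic reciprocity gives (21/221) = (221/21). Reduce: 221 ≡ 11 (mod 21). Now have (11/21).
21 ≡ 1 (mod 4), so quadratic reciprocity gives (11/21) = (21/11). Reduce: 21 ≡ 10 (mod 11). Now have (10/11).
Factor out 2: 10 = 2·5. Since 11 ≡ 3 (mod 8), (2/11) = -1. Now have -(5/11).
5 ≡ 1 (mod 4), so quadratic reciprocity gives (5/11) = (11/5). Reduce: 11 ≡ 1 (mod 5). Now have -(1/5).
(1/5) = 1. Collecting the sign factors: -1.
Second factor (126/221):
Factor out 2: 126 = 2·63. Since 221 ≡ 5 (mod 8), (2/221) = -1. Now have -(63/221).
221 ≡ 1 (mod 4), so quadratic reciprocity gives (63/221) = (221/63). Reduce: 221 ≡ 32 (mod 63). Now have -(32/63).
Factor out 2: 32 = 2^5. Since 63 ≡ 7 (mod 8), (2/63) = +1, and (2/63)^5 = +1. Now have -(1/63).
(1/63) = 1. Collecting the sign factors: -1.
Product: (-1)·(-1) = 1.

1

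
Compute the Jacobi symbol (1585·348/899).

0

By multiplicativity, (1585·348/899) = (1585/899)·(348/899).
First factor (1585/899):
Reduce the numerator: 1585 ≡ 686 (mod 899), so (1585/899) = (686/899).
Factor out 2: 686 = 2·343. Since 899 ≡ 3 (mod 8), (2/899) = -1. Now have -(343/899).
Both 343 ≡ 3 and 899 ≡ 3 (mod 4), so reciprocity gives (343/899) = -(899/343). Reduce: 899 ≡ 213 (mod 343). Now have (213/343).
213 ≡ 1 (mod 4), so quadratic reciprocity gives (213/343) = (343/213). Reduce: 343 ≡ 130 (mod 213). Now have (130/213).
Factor out 2: 130 = 2·65. Since 213 ≡ 5 (mod 8), (2/213) = -1. Now have -(65/213).
65 ≡ 1 (mod 4), so quadratic reciprocity gives (65/213) = (213/65). Reduce: 213 ≡ 18 (mod 65). Now have -(18/65).
Factor out 2: 18 = 2·9. Since 65 ≡ 1 (mod 8), (2/65) = +1. Now have -(9/65).
9 ≡ 1 (mod 4), so quadratic reciprocity gives (9/65) = (65/9). Reduce: 65 ≡ 2 (mod 9). Now have -(2/9).
Factor out 2: 2 = 2. Since 9 ≡ 1 (mod 8), (2/9) = +1. Now have -(1/9).
(1/9) = 1. Collecting the sign factors: -1.
Second factor (348/899):
Factor out 2: 348 = 2^2·87. Since 899 ≡ 3 (mod 8), (2/899) = -1, and (2/899)^2 = +1. Now have (87/899).
Both 87 ≡ 3 and 899 ≡ 3 (mod 4), so reciprocity gives (87/899) = -(899/87). Reduce: 899 ≡ 29 (mod 87). Now have -(29/87).
29 ≡ 1 (mod 4), so quadratic reciprocity gives (29/87) = (87/29). Reduce: 87 ≡ 0 (mod 29). Now have -(0/29).
The numerator is now 0 with denominator 29 > 1: the symbol is 0.
Product: (-1)·(0) = 0.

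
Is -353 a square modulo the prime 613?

yes

Reduce the numerator: -353 ≡ 260 (mod 613), so (-353|613) = (260|613).
Factor out 2: 260 = 2^2·65. Since 613 ≡ 5 (mod 8), (2|613) = -1, and (2|613)^2 = +1. Now have (65|613).
65 ≡ 1 (mod 4), so quadratic reciprocity gives (65|613) = (613|65). Reduce: 613 ≡ 28 (mod 65). Now have (28|65).
Factor out 2: 28 = 2^2·7. Since 65 ≡ 1 (mod 8), (2|65) = +1, and (2|65)^2 = +1. Now have (7|65).
65 ≡ 1 (mod 4), so quadratic reciprocity gives (7|65) = (65|7). Reduce: 65 ≡ 2 (mod 7). Now have (2|7).
Factor out 2: 2 = 2. Since 7 ≡ 7 (mod 8), (2|7) = +1. Now have (1|7).
(1|7) = 1. Collecting the sign factors: 1.
(-353|613) = 1, and 613 is prime, so -353 is a quadratic residue mod 613.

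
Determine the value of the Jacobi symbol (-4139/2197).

-1

(-4139/2197)
  = (4139/2197)    [2197 ≡ 1 mod 4 ⇒ (-1/2197) = +1]
  = (1942/2197)    [4139 ≡ 1942 mod 2197]
  = -(971/2197)    [2197 ≡ 5 mod 8 ⇒ (2/2197) = -1]
  = -(2197/971)    [QR: 2197 ≡ 1 mod 4, sign kept]
  = -(255/971)    [2197 ≡ 255 mod 971]
  = (971/255)    [QR: both ≡ 3 mod 4, sign flips]
  = (206/255)    [971 ≡ 206 mod 255]
  = (103/255)    [255 ≡ 7 mod 8 ⇒ (2/255) = +1]
  = -(255/103)    [QR: both ≡ 3 mod 4, sign flips]
  = -(49/103)    [255 ≡ 49 mod 103]
  = -(103/49)    [QR: 49 ≡ 1 mod 4, sign kept]
  = -(5/49)    [103 ≡ 5 mod 49]
  = -(49/5)    [QR: 5 ≡ 1 mod 4, sign kept]
  = -(4/5)    [49 ≡ 4 mod 5]
  = -(1/5)    [5 ≡ 5 mod 8 ⇒ (2/5)^2 = +1]
  = -1    [(1/5) = 1]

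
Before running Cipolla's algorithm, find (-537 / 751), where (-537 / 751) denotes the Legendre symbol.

1

(-537 / 751)
  = (214 / 751)    [-537 ≡ 214 mod 751]
  = (107 / 751)    [751 ≡ 7 mod 8 ⇒ (2 / 751) = +1]
  = -(751 / 107)    [QR: both ≡ 3 mod 4, sign flips]
  = -(2 / 107)    [751 ≡ 2 mod 107]
  = (1 / 107)    [107 ≡ 3 mod 8 ⇒ (2 / 107) = -1]
  = 1    [(1 / 107) = 1]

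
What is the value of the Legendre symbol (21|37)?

1

(21|37)
  = (37|21)    [QR: 21 ≡ 1 mod 4, sign kept]
  = (16|21)    [37 ≡ 16 mod 21]
  = (1|21)    [21 ≡ 5 mod 8 ⇒ (2|21)^4 = +1]
  = 1    [(1|21) = 1]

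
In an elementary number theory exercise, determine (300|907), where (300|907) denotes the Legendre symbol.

Factor out 2: 300 = 2^2·75. Since 907 ≡ 3 (mod 8), (2|907) = -1, and (2|907)^2 = +1. Now have (75|907).
Both 75 ≡ 3 and 907 ≡ 3 (mod 4), so reciprocity gives (75|907) = -(907|75). Reduce: 907 ≡ 7 (mod 75). Now have -(7|75).
Both 7 ≡ 3 and 75 ≡ 3 (mod 4), so reciprocity gives (7|75) = -(75|7). Reduce: 75 ≡ 5 (mod 7). Now have (5|7).
5 ≡ 1 (mod 4), so quadratic reciprocity gives (5|7) = (7|5). Reduce: 7 ≡ 2 (mod 5). Now have (2|5).
Factor out 2: 2 = 2. Since 5 ≡ 5 (mod 8), (2|5) = -1. Now have -(1|5).
(1|5) = 1. Collecting the sign factors: -1.

-1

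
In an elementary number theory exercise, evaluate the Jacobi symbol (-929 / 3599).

1

Pull out -1: (-929 / 3599) = (-1 / 3599)·(929 / 3599). Since 3599 ≡ 3 (mod 4), (-1 / 3599) = -1. Now have -(929 / 3599).
929 ≡ 1 (mod 4), so quadratic reciprocity gives (929 / 3599) = (3599 / 929). Reduce: 3599 ≡ 812 (mod 929). Now have -(812 / 929).
Factor out 2: 812 = 2^2·203. Since 929 ≡ 1 (mod 8), (2 / 929) = +1, and (2 / 929)^2 = +1. Now have -(203 / 929).
929 ≡ 1 (mod 4), so quadratic reciprocity gives (203 / 929) = (929 / 203). Reduce: 929 ≡ 117 (mod 203). Now have -(117 / 203).
117 ≡ 1 (mod 4), so quadratic reciprocity gives (117 / 203) = (203 / 117). Reduce: 203 ≡ 86 (mod 117). Now have -(86 / 117).
Factor out 2: 86 = 2·43. Since 117 ≡ 5 (mod 8), (2 / 117) = -1. Now have (43 / 117).
117 ≡ 1 (mod 4), so quadratic reciprocity gives (43 / 117) = (117 / 43). Reduce: 117 ≡ 31 (mod 43). Now have (31 / 43).
Both 31 ≡ 3 and 43 ≡ 3 (mod 4), so reciprocity gives (31 / 43) = -(43 / 31). Reduce: 43 ≡ 12 (mod 31). Now have -(12 / 31).
Factor out 2: 12 = 2^2·3. Since 31 ≡ 7 (mod 8), (2 / 31) = +1, and (2 / 31)^2 = +1. Now have -(3 / 31).
Both 3 ≡ 3 and 31 ≡ 3 (mod 4), so reciprocity gives (3 / 31) = -(31 / 3). Reduce: 31 ≡ 1 (mod 3). Now have (1 / 3).
(1 / 3) = 1. Collecting the sign factors: 1.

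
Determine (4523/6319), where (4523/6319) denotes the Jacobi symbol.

(4523/6319)
  = -(6319/4523)    [QR: both ≡ 3 mod 4, sign flips]
  = -(1796/4523)    [6319 ≡ 1796 mod 4523]
  = -(449/4523)    [4523 ≡ 3 mod 8 ⇒ (2/4523)^2 = +1]
  = -(4523/449)    [QR: 449 ≡ 1 mod 4, sign kept]
  = -(33/449)    [4523 ≡ 33 mod 449]
  = -(449/33)    [QR: 33 ≡ 1 mod 4, sign kept]
  = -(20/33)    [449 ≡ 20 mod 33]
  = -(5/33)    [33 ≡ 1 mod 8 ⇒ (2/33)^2 = +1]
  = -(33/5)    [QR: 5 ≡ 1 mod 4, sign kept]
  = -(3/5)    [33 ≡ 3 mod 5]
  = -(5/3)    [QR: 5 ≡ 1 mod 4, sign kept]
  = -(2/3)    [5 ≡ 2 mod 3]
  = (1/3)    [3 ≡ 3 mod 8 ⇒ (2/3) = -1]
  = 1    [(1/3) = 1]

1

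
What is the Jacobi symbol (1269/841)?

(1269/841)
  = (428/841)    [1269 ≡ 428 mod 841]
  = (107/841)    [841 ≡ 1 mod 8 ⇒ (2/841)^2 = +1]
  = (841/107)    [QR: 841 ≡ 1 mod 4, sign kept]
  = (92/107)    [841 ≡ 92 mod 107]
  = (23/107)    [107 ≡ 3 mod 8 ⇒ (2/107)^2 = +1]
  = -(107/23)    [QR: both ≡ 3 mod 4, sign flips]
  = -(15/23)    [107 ≡ 15 mod 23]
  = (23/15)    [QR: both ≡ 3 mod 4, sign flips]
  = (8/15)    [23 ≡ 8 mod 15]
  = (1/15)    [15 ≡ 7 mod 8 ⇒ (2/15)^3 = +1]
  = 1    [(1/15) = 1]

1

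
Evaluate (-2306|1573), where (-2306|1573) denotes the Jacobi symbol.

Reduce the numerator: -2306 ≡ 840 (mod 1573), so (-2306|1573) = (840|1573).
Factor out 2: 840 = 2^3·105. Since 1573 ≡ 5 (mod 8), (2|1573) = -1, and (2|1573)^3 = -1. Now have -(105|1573).
105 ≡ 1 (mod 4), so quadratic reciprocity gives (105|1573) = (1573|105). Reduce: 1573 ≡ 103 (mod 105). Now have -(103|105).
105 ≡ 1 (mod 4), so quadratic reciprocity gives (103|105) = (105|103). Reduce: 105 ≡ 2 (mod 103). Now have -(2|103).
Factor out 2: 2 = 2. Since 103 ≡ 7 (mod 8), (2|103) = +1. Now have -(1|103).
(1|103) = 1. Collecting the sign factors: -1.

-1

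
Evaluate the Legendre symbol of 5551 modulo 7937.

-1

(5551/7937)
  = (7937/5551)    [QR: 7937 ≡ 1 mod 4, sign kept]
  = (2386/5551)    [7937 ≡ 2386 mod 5551]
  = (1193/5551)    [5551 ≡ 7 mod 8 ⇒ (2/5551) = +1]
  = (5551/1193)    [QR: 1193 ≡ 1 mod 4, sign kept]
  = (779/1193)    [5551 ≡ 779 mod 1193]
  = (1193/779)    [QR: 1193 ≡ 1 mod 4, sign kept]
  = (414/779)    [1193 ≡ 414 mod 779]
  = -(207/779)    [779 ≡ 3 mod 8 ⇒ (2/779) = -1]
  = (779/207)    [QR: both ≡ 3 mod 4, sign flips]
  = (158/207)    [779 ≡ 158 mod 207]
  = (79/207)    [207 ≡ 7 mod 8 ⇒ (2/207) = +1]
  = -(207/79)    [QR: both ≡ 3 mod 4, sign flips]
  = -(49/79)    [207 ≡ 49 mod 79]
  = -(79/49)    [QR: 49 ≡ 1 mod 4, sign kept]
  = -(30/49)    [79 ≡ 30 mod 49]
  = -(15/49)    [49 ≡ 1 mod 8 ⇒ (2/49) = +1]
  = -(49/15)    [QR: 49 ≡ 1 mod 4, sign kept]
  = -(4/15)    [49 ≡ 4 mod 15]
  = -(1/15)    [15 ≡ 7 mod 8 ⇒ (2/15)^2 = +1]
  = -1    [(1/15) = 1]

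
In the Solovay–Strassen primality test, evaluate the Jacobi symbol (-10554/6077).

1

(-10554/6077)
  = (10554/6077)    [6077 ≡ 1 mod 4 ⇒ (-1/6077) = +1]
  = (4477/6077)    [10554 ≡ 4477 mod 6077]
  = (6077/4477)    [QR: 4477 ≡ 1 mod 4, sign kept]
  = (1600/4477)    [6077 ≡ 1600 mod 4477]
  = (25/4477)    [4477 ≡ 5 mod 8 ⇒ (2/4477)^6 = +1]
  = (4477/25)    [QR: 25 ≡ 1 mod 4, sign kept]
  = (2/25)    [4477 ≡ 2 mod 25]
  = (1/25)    [25 ≡ 1 mod 8 ⇒ (2/25) = +1]
  = 1    [(1/25) = 1]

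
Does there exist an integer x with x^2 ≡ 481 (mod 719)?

481 ≡ 1 (mod 4), so quadratic reciprocity gives (481|719) = (719|481). Reduce: 719 ≡ 238 (mod 481). Now have (238|481).
Factor out 2: 238 = 2·119. Since 481 ≡ 1 (mod 8), (2|481) = +1. Now have (119|481).
481 ≡ 1 (mod 4), so quadratic reciprocity gives (119|481) = (481|119). Reduce: 481 ≡ 5 (mod 119). Now have (5|119).
5 ≡ 1 (mod 4), so quadratic reciprocity gives (5|119) = (119|5). Reduce: 119 ≡ 4 (mod 5). Now have (4|5).
Factor out 2: 4 = 2^2. Since 5 ≡ 5 (mod 8), (2|5) = -1, and (2|5)^2 = +1. Now have (1|5).
(1|5) = 1. Collecting the sign factors: 1.
(481|719) = 1, and 719 is prime, so 481 is a quadratic residue mod 719.

yes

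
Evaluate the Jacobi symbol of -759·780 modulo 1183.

By multiplicativity, (-759·780/1183) = (-759/1183)·(780/1183).
First factor (-759/1183):
Pull out -1: (-759/1183) = (-1/1183)·(759/1183). Since 1183 ≡ 3 (mod 4), (-1/1183) = -1. Now have -(759/1183).
Both 759 ≡ 3 and 1183 ≡ 3 (mod 4), so reciprocity gives (759/1183) = -(1183/759). Reduce: 1183 ≡ 424 (mod 759). Now have (424/759).
Factor out 2: 424 = 2^3·53. Since 759 ≡ 7 (mod 8), (2/759) = +1, and (2/759)^3 = +1. Now have (53/759).
53 ≡ 1 (mod 4), so quadratic reciprocity gives (53/759) = (759/53). Reduce: 759 ≡ 17 (mod 53). Now have (17/53).
17 ≡ 1 (mod 4), so quadratic reciprocity gives (17/53) = (53/17). Reduce: 53 ≡ 2 (mod 17). Now have (2/17).
Factor out 2: 2 = 2. Since 17 ≡ 1 (mod 8), (2/17) = +1. Now have (1/17).
(1/17) = 1. Collecting the sign factors: 1.
Second factor (780/1183):
Factor out 2: 780 = 2^2·195. Since 1183 ≡ 7 (mod 8), (2/1183) = +1, and (2/1183)^2 = +1. Now have (195/1183).
Both 195 ≡ 3 and 1183 ≡ 3 (mod 4), so reciprocity gives (195/1183) = -(1183/195). Reduce: 1183 ≡ 13 (mod 195). Now have -(13/195).
13 ≡ 1 (mod 4), so quadratic reciprocity gives (13/195) = (195/13). Reduce: 195 ≡ 0 (mod 13). Now have -(0/13).
The numerator is now 0 with denominator 13 > 1: the symbol is 0.
Product: (1)·(0) = 0.

0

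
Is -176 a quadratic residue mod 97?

Pull out -1: (-176|97) = (-1|97)·(176|97). Since 97 ≡ 1 (mod 4), (-1|97) = +1. Now have (176|97).
Reduce the numerator: 176 ≡ 79 (mod 97), so (176|97) = (79|97).
97 ≡ 1 (mod 4), so quadratic reciprocity gives (79|97) = (97|79). Reduce: 97 ≡ 18 (mod 79). Now have (18|79).
Factor out 2: 18 = 2·9. Since 79 ≡ 7 (mod 8), (2|79) = +1. Now have (9|79).
9 ≡ 1 (mod 4), so quadratic reciprocity gives (9|79) = (79|9). Reduce: 79 ≡ 7 (mod 9). Now have (7|9).
9 ≡ 1 (mod 4), so quadratic reciprocity gives (7|9) = (9|7). Reduce: 9 ≡ 2 (mod 7). Now have (2|7).
Factor out 2: 2 = 2. Since 7 ≡ 7 (mod 8), (2|7) = +1. Now have (1|7).
(1|7) = 1. Collecting the sign factors: 1.
The Legendre symbol is 1, so x^2 ≡ -176 (mod 97) has solution.

yes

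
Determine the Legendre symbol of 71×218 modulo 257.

1

By multiplicativity, (71·218/257) = (71/257)·(218/257).
First factor (71/257):
(71/257)
  = (257/71)    [QR: 257 ≡ 1 mod 4, sign kept]
  = (44/71)    [257 ≡ 44 mod 71]
  = (11/71)    [71 ≡ 7 mod 8 ⇒ (2/71)^2 = +1]
  = -(71/11)    [QR: both ≡ 3 mod 4, sign flips]
  = -(5/11)    [71 ≡ 5 mod 11]
  = -(11/5)    [QR: 5 ≡ 1 mod 4, sign kept]
  = -(1/5)    [11 ≡ 1 mod 5]
  = -1    [(1/5) = 1]
Second factor (218/257):
(218/257)
  = (109/257)    [257 ≡ 1 mod 8 ⇒ (2/257) = +1]
  = (257/109)    [QR: 109 ≡ 1 mod 4, sign kept]
  = (39/109)    [257 ≡ 39 mod 109]
  = (109/39)    [QR: 109 ≡ 1 mod 4, sign kept]
  = (31/39)    [109 ≡ 31 mod 39]
  = -(39/31)    [QR: both ≡ 3 mod 4, sign flips]
  = -(8/31)    [39 ≡ 8 mod 31]
  = -(1/31)    [31 ≡ 7 mod 8 ⇒ (2/31)^3 = +1]
  = -1    [(1/31) = 1]
Product: (-1)·(-1) = 1.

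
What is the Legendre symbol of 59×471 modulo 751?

By multiplicativity, (59·471/751) = (59/751)·(471/751).
First factor (59/751):
Both 59 ≡ 3 and 751 ≡ 3 (mod 4), so reciprocity gives (59/751) = -(751/59). Reduce: 751 ≡ 43 (mod 59). Now have -(43/59).
Both 43 ≡ 3 and 59 ≡ 3 (mod 4), so reciprocity gives (43/59) = -(59/43). Reduce: 59 ≡ 16 (mod 43). Now have (16/43).
Factor out 2: 16 = 2^4. Since 43 ≡ 3 (mod 8), (2/43) = -1, and (2/43)^4 = +1. Now have (1/43).
(1/43) = 1. Collecting the sign factors: 1.
Second factor (471/751):
Both 471 ≡ 3 and 751 ≡ 3 (mod 4), so reciprocity gives (471/751) = -(751/471). Reduce: 751 ≡ 280 (mod 471). Now have -(280/471).
Factor out 2: 280 = 2^3·35. Since 471 ≡ 7 (mod 8), (2/471) = +1, and (2/471)^3 = +1. Now have -(35/471).
Both 35 ≡ 3 and 471 ≡ 3 (mod 4), so reciprocity gives (35/471) = -(471/35). Reduce: 471 ≡ 16 (mod 35). Now have (16/35).
Factor out 2: 16 = 2^4. Since 35 ≡ 3 (mod 8), (2/35) = -1, and (2/35)^4 = +1. Now have (1/35).
(1/35) = 1. Collecting the sign factors: 1.
Product: (1)·(1) = 1.

1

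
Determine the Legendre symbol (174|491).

1

(174|491)
  = -(87|491)    [491 ≡ 3 mod 8 ⇒ (2|491) = -1]
  = (491|87)    [QR: both ≡ 3 mod 4, sign flips]
  = (56|87)    [491 ≡ 56 mod 87]
  = (7|87)    [87 ≡ 7 mod 8 ⇒ (2|87)^3 = +1]
  = -(87|7)    [QR: both ≡ 3 mod 4, sign flips]
  = -(3|7)    [87 ≡ 3 mod 7]
  = (7|3)    [QR: both ≡ 3 mod 4, sign flips]
  = (1|3)    [7 ≡ 1 mod 3]
  = 1    [(1|3) = 1]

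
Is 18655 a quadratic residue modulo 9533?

Reduce the numerator: 18655 ≡ 9122 (mod 9533), so (18655/9533) = (9122/9533).
Factor out 2: 9122 = 2·4561. Since 9533 ≡ 5 (mod 8), (2/9533) = -1. Now have -(4561/9533).
4561 ≡ 1 (mod 4), so quadratic reciprocity gives (4561/9533) = (9533/4561). Reduce: 9533 ≡ 411 (mod 4561). Now have -(411/4561).
4561 ≡ 1 (mod 4), so quadratic reciprocity gives (411/4561) = (4561/411). Reduce: 4561 ≡ 40 (mod 411). Now have -(40/411).
Factor out 2: 40 = 2^3·5. Since 411 ≡ 3 (mod 8), (2/411) = -1, and (2/411)^3 = -1. Now have (5/411).
5 ≡ 1 (mod 4), so quadratic reciprocity gives (5/411) = (411/5). Reduce: 411 ≡ 1 (mod 5). Now have (1/5).
(1/5) = 1. Collecting the sign factors: 1.
(18655/9533) = 1, and 9533 is prime, so 18655 is a quadratic residue mod 9533.

yes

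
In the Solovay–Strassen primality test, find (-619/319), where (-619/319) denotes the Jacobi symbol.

1

(-619/319)
  = -(619/319)    [319 ≡ 3 mod 4 ⇒ (-1/319) = -1]
  = -(300/319)    [619 ≡ 300 mod 319]
  = -(75/319)    [319 ≡ 7 mod 8 ⇒ (2/319)^2 = +1]
  = (319/75)    [QR: both ≡ 3 mod 4, sign flips]
  = (19/75)    [319 ≡ 19 mod 75]
  = -(75/19)    [QR: both ≡ 3 mod 4, sign flips]
  = -(18/19)    [75 ≡ 18 mod 19]
  = (9/19)    [19 ≡ 3 mod 8 ⇒ (2/19) = -1]
  = (19/9)    [QR: 9 ≡ 1 mod 4, sign kept]
  = (1/9)    [19 ≡ 1 mod 9]
  = 1    [(1/9) = 1]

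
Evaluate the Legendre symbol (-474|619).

-1

Reduce the numerator: -474 ≡ 145 (mod 619), so (-474|619) = (145|619).
145 ≡ 1 (mod 4), so quadratic reciprocity gives (145|619) = (619|145). Reduce: 619 ≡ 39 (mod 145). Now have (39|145).
145 ≡ 1 (mod 4), so quadratic reciprocity gives (39|145) = (145|39). Reduce: 145 ≡ 28 (mod 39). Now have (28|39).
Factor out 2: 28 = 2^2·7. Since 39 ≡ 7 (mod 8), (2|39) = +1, and (2|39)^2 = +1. Now have (7|39).
Both 7 ≡ 3 and 39 ≡ 3 (mod 4), so reciprocity gives (7|39) = -(39|7). Reduce: 39 ≡ 4 (mod 7). Now have -(4|7).
Factor out 2: 4 = 2^2. Since 7 ≡ 7 (mod 8), (2|7) = +1, and (2|7)^2 = +1. Now have -(1|7).
(1|7) = 1. Collecting the sign factors: -1.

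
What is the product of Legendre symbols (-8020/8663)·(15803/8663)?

-1

By multiplicativity, (-8020·15803/8663) = (-8020/8663)·(15803/8663).
First factor (-8020/8663):
(-8020/8663)
  = -(8020/8663)    [8663 ≡ 3 mod 4 ⇒ (-1/8663) = -1]
  = -(2005/8663)    [8663 ≡ 7 mod 8 ⇒ (2/8663)^2 = +1]
  = -(8663/2005)    [QR: 2005 ≡ 1 mod 4, sign kept]
  = -(643/2005)    [8663 ≡ 643 mod 2005]
  = -(2005/643)    [QR: 2005 ≡ 1 mod 4, sign kept]
  = -(76/643)    [2005 ≡ 76 mod 643]
  = -(19/643)    [643 ≡ 3 mod 8 ⇒ (2/643)^2 = +1]
  = (643/19)    [QR: both ≡ 3 mod 4, sign flips]
  = (16/19)    [643 ≡ 16 mod 19]
  = (1/19)    [19 ≡ 3 mod 8 ⇒ (2/19)^4 = +1]
  = 1    [(1/19) = 1]
Second factor (15803/8663):
(15803/8663)
  = (7140/8663)    [15803 ≡ 7140 mod 8663]
  = (1785/8663)    [8663 ≡ 7 mod 8 ⇒ (2/8663)^2 = +1]
  = (8663/1785)    [QR: 1785 ≡ 1 mod 4, sign kept]
  = (1523/1785)    [8663 ≡ 1523 mod 1785]
  = (1785/1523)    [QR: 1785 ≡ 1 mod 4, sign kept]
  = (262/1523)    [1785 ≡ 262 mod 1523]
  = -(131/1523)    [1523 ≡ 3 mod 8 ⇒ (2/1523) = -1]
  = (1523/131)    [QR: both ≡ 3 mod 4, sign flips]
  = (82/131)    [1523 ≡ 82 mod 131]
  = -(41/131)    [131 ≡ 3 mod 8 ⇒ (2/131) = -1]
  = -(131/41)    [QR: 41 ≡ 1 mod 4, sign kept]
  = -(8/41)    [131 ≡ 8 mod 41]
  = -(1/41)    [41 ≡ 1 mod 8 ⇒ (2/41)^3 = +1]
  = -1    [(1/41) = 1]
Product: (1)·(-1) = -1.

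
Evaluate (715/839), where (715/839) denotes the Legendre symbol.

1

(715/839)
  = -(839/715)    [QR: both ≡ 3 mod 4, sign flips]
  = -(124/715)    [839 ≡ 124 mod 715]
  = -(31/715)    [715 ≡ 3 mod 8 ⇒ (2/715)^2 = +1]
  = (715/31)    [QR: both ≡ 3 mod 4, sign flips]
  = (2/31)    [715 ≡ 2 mod 31]
  = (1/31)    [31 ≡ 7 mod 8 ⇒ (2/31) = +1]
  = 1    [(1/31) = 1]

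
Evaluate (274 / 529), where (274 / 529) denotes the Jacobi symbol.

Factor out 2: 274 = 2·137. Since 529 ≡ 1 (mod 8), (2 / 529) = +1. Now have (137 / 529).
137 ≡ 1 (mod 4), so quadratic reciprocity gives (137 / 529) = (529 / 137). Reduce: 529 ≡ 118 (mod 137). Now have (118 / 137).
Factor out 2: 118 = 2·59. Since 137 ≡ 1 (mod 8), (2 / 137) = +1. Now have (59 / 137).
137 ≡ 1 (mod 4), so quadratic reciprocity gives (59 / 137) = (137 / 59). Reduce: 137 ≡ 19 (mod 59). Now have (19 / 59).
Both 19 ≡ 3 and 59 ≡ 3 (mod 4), so reciprocity gives (19 / 59) = -(59 / 19). Reduce: 59 ≡ 2 (mod 19). Now have -(2 / 19).
Factor out 2: 2 = 2. Since 19 ≡ 3 (mod 8), (2 / 19) = -1. Now have (1 / 19).
(1 / 19) = 1. Collecting the sign factors: 1.

1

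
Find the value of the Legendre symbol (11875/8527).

Reduce the numerator: 11875 ≡ 3348 (mod 8527), so (11875/8527) = (3348/8527).
Factor out 2: 3348 = 2^2·837. Since 8527 ≡ 7 (mod 8), (2/8527) = +1, and (2/8527)^2 = +1. Now have (837/8527).
837 ≡ 1 (mod 4), so quadratic reciprocity gives (837/8527) = (8527/837). Reduce: 8527 ≡ 157 (mod 837). Now have (157/837).
157 ≡ 1 (mod 4), so quadratic reciprocity gives (157/837) = (837/157). Reduce: 837 ≡ 52 (mod 157). Now have (52/157).
Factor out 2: 52 = 2^2·13. Since 157 ≡ 5 (mod 8), (2/157) = -1, and (2/157)^2 = +1. Now have (13/157).
13 ≡ 1 (mod 4), so quadratic reciprocity gives (13/157) = (157/13). Reduce: 157 ≡ 1 (mod 13). Now have (1/13).
(1/13) = 1. Collecting the sign factors: 1.

1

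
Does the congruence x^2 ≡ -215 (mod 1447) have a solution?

(-215/1447)
  = (1232/1447)    [-215 ≡ 1232 mod 1447]
  = (77/1447)    [1447 ≡ 7 mod 8 ⇒ (2/1447)^4 = +1]
  = (1447/77)    [QR: 77 ≡ 1 mod 4, sign kept]
  = (61/77)    [1447 ≡ 61 mod 77]
  = (77/61)    [QR: 61 ≡ 1 mod 4, sign kept]
  = (16/61)    [77 ≡ 16 mod 61]
  = (1/61)    [61 ≡ 5 mod 8 ⇒ (2/61)^4 = +1]
  = 1    [(1/61) = 1]
(-215/1447) = 1, and 1447 is prime, so -215 is a quadratic residue mod 1447.

yes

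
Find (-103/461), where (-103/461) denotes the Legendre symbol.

(-103/461)
  = (103/461)    [461 ≡ 1 mod 4 ⇒ (-1/461) = +1]
  = (461/103)    [QR: 461 ≡ 1 mod 4, sign kept]
  = (49/103)    [461 ≡ 49 mod 103]
  = (103/49)    [QR: 49 ≡ 1 mod 4, sign kept]
  = (5/49)    [103 ≡ 5 mod 49]
  = (49/5)    [QR: 5 ≡ 1 mod 4, sign kept]
  = (4/5)    [49 ≡ 4 mod 5]
  = (1/5)    [5 ≡ 5 mod 8 ⇒ (2/5)^2 = +1]
  = 1    [(1/5) = 1]

1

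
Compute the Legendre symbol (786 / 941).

-1

Factor out 2: 786 = 2·393. Since 941 ≡ 5 (mod 8), (2 / 941) = -1. Now have -(393 / 941).
393 ≡ 1 (mod 4), so quadratic reciprocity gives (393 / 941) = (941 / 393). Reduce: 941 ≡ 155 (mod 393). Now have -(155 / 393).
393 ≡ 1 (mod 4), so quadratic reciprocity gives (155 / 393) = (393 / 155). Reduce: 393 ≡ 83 (mod 155). Now have -(83 / 155).
Both 83 ≡ 3 and 155 ≡ 3 (mod 4), so reciprocity gives (83 / 155) = -(155 / 83). Reduce: 155 ≡ 72 (mod 83). Now have (72 / 83).
Factor out 2: 72 = 2^3·9. Since 83 ≡ 3 (mod 8), (2 / 83) = -1, and (2 / 83)^3 = -1. Now have -(9 / 83).
9 ≡ 1 (mod 4), so quadratic reciprocity gives (9 / 83) = (83 / 9). Reduce: 83 ≡ 2 (mod 9). Now have -(2 / 9).
Factor out 2: 2 = 2. Since 9 ≡ 1 (mod 8), (2 / 9) = +1. Now have -(1 / 9).
(1 / 9) = 1. Collecting the sign factors: -1.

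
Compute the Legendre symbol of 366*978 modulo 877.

By multiplicativity, (366·978/877) = (366/877)·(978/877).
First factor (366/877):
Factor out 2: 366 = 2·183. Since 877 ≡ 5 (mod 8), (2/877) = -1. Now have -(183/877).
877 ≡ 1 (mod 4), so quadratic reciprocity gives (183/877) = (877/183). Reduce: 877 ≡ 145 (mod 183). Now have -(145/183).
145 ≡ 1 (mod 4), so quadratic reciprocity gives (145/183) = (183/145). Reduce: 183 ≡ 38 (mod 145). Now have -(38/145).
Factor out 2: 38 = 2·19. Since 145 ≡ 1 (mod 8), (2/145) = +1. Now have -(19/145).
145 ≡ 1 (mod 4), so quadratic reciprocity gives (19/145) = (145/19). Reduce: 145 ≡ 12 (mod 19). Now have -(12/19).
Factor out 2: 12 = 2^2·3. Since 19 ≡ 3 (mod 8), (2/19) = -1, and (2/19)^2 = +1. Now have -(3/19).
Both 3 ≡ 3 and 19 ≡ 3 (mod 4), so reciprocity gives (3/19) = -(19/3). Reduce: 19 ≡ 1 (mod 3). Now have (1/3).
(1/3) = 1. Collecting the sign factors: 1.
Second factor (978/877):
Reduce the numerator: 978 ≡ 101 (mod 877), so (978/877) = (101/877).
101 ≡ 1 (mod 4), so quadratic reciprocity gives (101/877) = (877/101). Reduce: 877 ≡ 69 (mod 101). Now have (69/101).
69 ≡ 1 (mod 4), so quadratic reciprocity gives (69/101) = (101/69). Reduce: 101 ≡ 32 (mod 69). Now have (32/69).
Factor out 2: 32 = 2^5. Since 69 ≡ 5 (mod 8), (2/69) = -1, and (2/69)^5 = -1. Now have -(1/69).
(1/69) = 1. Collecting the sign factors: -1.
Product: (1)·(-1) = -1.

-1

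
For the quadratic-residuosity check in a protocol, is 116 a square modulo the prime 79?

no

Reduce the numerator: 116 ≡ 37 (mod 79), so (116|79) = (37|79).
37 ≡ 1 (mod 4), so quadratic reciprocity gives (37|79) = (79|37). Reduce: 79 ≡ 5 (mod 37). Now have (5|37).
5 ≡ 1 (mod 4), so quadratic reciprocity gives (5|37) = (37|5). Reduce: 37 ≡ 2 (mod 5). Now have (2|5).
Factor out 2: 2 = 2. Since 5 ≡ 5 (mod 8), (2|5) = -1. Now have -(1|5).
(1|5) = 1. Collecting the sign factors: -1.
(116|79) = -1, and 79 is prime, so 116 is not a quadratic residue mod 79.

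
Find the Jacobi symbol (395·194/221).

1

By multiplicativity, (395·194/221) = (395/221)·(194/221).
First factor (395/221):
(395/221)
  = (174/221)    [395 ≡ 174 mod 221]
  = -(87/221)    [221 ≡ 5 mod 8 ⇒ (2/221) = -1]
  = -(221/87)    [QR: 221 ≡ 1 mod 4, sign kept]
  = -(47/87)    [221 ≡ 47 mod 87]
  = (87/47)    [QR: both ≡ 3 mod 4, sign flips]
  = (40/47)    [87 ≡ 40 mod 47]
  = (5/47)    [47 ≡ 7 mod 8 ⇒ (2/47)^3 = +1]
  = (47/5)    [QR: 5 ≡ 1 mod 4, sign kept]
  = (2/5)    [47 ≡ 2 mod 5]
  = -(1/5)    [5 ≡ 5 mod 8 ⇒ (2/5) = -1]
  = -1    [(1/5) = 1]
Second factor (194/221):
(194/221)
  = -(97/221)    [221 ≡ 5 mod 8 ⇒ (2/221) = -1]
  = -(221/97)    [QR: 97 ≡ 1 mod 4, sign kept]
  = -(27/97)    [221 ≡ 27 mod 97]
  = -(97/27)    [QR: 97 ≡ 1 mod 4, sign kept]
  = -(16/27)    [97 ≡ 16 mod 27]
  = -(1/27)    [27 ≡ 3 mod 8 ⇒ (2/27)^4 = +1]
  = -1    [(1/27) = 1]
Product: (-1)·(-1) = 1.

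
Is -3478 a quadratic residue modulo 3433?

(-3478/3433)
  = (3388/3433)    [-3478 ≡ 3388 mod 3433]
  = (847/3433)    [3433 ≡ 1 mod 8 ⇒ (2/3433)^2 = +1]
  = (3433/847)    [QR: 3433 ≡ 1 mod 4, sign kept]
  = (45/847)    [3433 ≡ 45 mod 847]
  = (847/45)    [QR: 45 ≡ 1 mod 4, sign kept]
  = (37/45)    [847 ≡ 37 mod 45]
  = (45/37)    [QR: 37 ≡ 1 mod 4, sign kept]
  = (8/37)    [45 ≡ 8 mod 37]
  = -(1/37)    [37 ≡ 5 mod 8 ⇒ (2/37)^3 = -1]
  = -1    [(1/37) = 1]
(-3478/3433) = -1, and 3433 is prime, so -3478 is not a quadratic residue mod 3433.

no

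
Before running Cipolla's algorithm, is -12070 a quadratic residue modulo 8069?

(-12070/8069)
  = (12070/8069)    [8069 ≡ 1 mod 4 ⇒ (-1/8069) = +1]
  = (4001/8069)    [12070 ≡ 4001 mod 8069]
  = (8069/4001)    [QR: 4001 ≡ 1 mod 4, sign kept]
  = (67/4001)    [8069 ≡ 67 mod 4001]
  = (4001/67)    [QR: 4001 ≡ 1 mod 4, sign kept]
  = (48/67)    [4001 ≡ 48 mod 67]
  = (3/67)    [67 ≡ 3 mod 8 ⇒ (2/67)^4 = +1]
  = -(67/3)    [QR: both ≡ 3 mod 4, sign flips]
  = -(1/3)    [67 ≡ 1 mod 3]
  = -1    [(1/3) = 1]
The Legendre symbol is -1, so x^2 ≡ -12070 (mod 8069) has no solution.

no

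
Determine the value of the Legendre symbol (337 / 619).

337 ≡ 1 (mod 4), so quadratic reciprocity gives (337 / 619) = (619 / 337). Reduce: 619 ≡ 282 (mod 337). Now have (282 / 337).
Factor out 2: 282 = 2·141. Since 337 ≡ 1 (mod 8), (2 / 337) = +1. Now have (141 / 337).
141 ≡ 1 (mod 4), so quadratic reciprocity gives (141 / 337) = (337 / 141). Reduce: 337 ≡ 55 (mod 141). Now have (55 / 141).
141 ≡ 1 (mod 4), so quadratic reciprocity gives (55 / 141) = (141 / 55). Reduce: 141 ≡ 31 (mod 55). Now have (31 / 55).
Both 31 ≡ 3 and 55 ≡ 3 (mod 4), so reciprocity gives (31 / 55) = -(55 / 31). Reduce: 55 ≡ 24 (mod 31). Now have -(24 / 31).
Factor out 2: 24 = 2^3·3. Since 31 ≡ 7 (mod 8), (2 / 31) = +1, and (2 / 31)^3 = +1. Now have -(3 / 31).
Both 3 ≡ 3 and 31 ≡ 3 (mod 4), so reciprocity gives (3 / 31) = -(31 / 3). Reduce: 31 ≡ 1 (mod 3). Now have (1 / 3).
(1 / 3) = 1. Collecting the sign factors: 1.

1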